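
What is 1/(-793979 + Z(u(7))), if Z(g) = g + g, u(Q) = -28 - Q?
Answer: -1/794049 ≈ -1.2594e-6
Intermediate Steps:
Z(g) = 2*g
1/(-793979 + Z(u(7))) = 1/(-793979 + 2*(-28 - 1*7)) = 1/(-793979 + 2*(-28 - 7)) = 1/(-793979 + 2*(-35)) = 1/(-793979 - 70) = 1/(-794049) = -1/794049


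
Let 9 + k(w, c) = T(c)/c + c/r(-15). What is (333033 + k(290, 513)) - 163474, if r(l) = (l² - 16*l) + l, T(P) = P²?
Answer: 8503207/50 ≈ 1.7006e+5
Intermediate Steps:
r(l) = l² - 15*l
k(w, c) = -9 + 451*c/450 (k(w, c) = -9 + (c²/c + c/((-15*(-15 - 15)))) = -9 + (c + c/((-15*(-30)))) = -9 + (c + c/450) = -9 + 451*c/450)
(333033 + k(290, 513)) - 163474 = (333033 + (-9 + (451/450)*513)) - 163474 = (333033 + (-9 + 25707/50)) - 163474 = (333033 + 25257/50) - 163474 = 16676907/50 - 163474 = 8503207/50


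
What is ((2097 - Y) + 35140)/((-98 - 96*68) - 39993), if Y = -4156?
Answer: -41393/46619 ≈ -0.88790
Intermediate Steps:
((2097 - Y) + 35140)/((-98 - 96*68) - 39993) = ((2097 - 1*(-4156)) + 35140)/((-98 - 96*68) - 39993) = ((2097 + 4156) + 35140)/((-98 - 6528) - 39993) = (6253 + 35140)/(-6626 - 39993) = 41393/(-46619) = 41393*(-1/46619) = -41393/46619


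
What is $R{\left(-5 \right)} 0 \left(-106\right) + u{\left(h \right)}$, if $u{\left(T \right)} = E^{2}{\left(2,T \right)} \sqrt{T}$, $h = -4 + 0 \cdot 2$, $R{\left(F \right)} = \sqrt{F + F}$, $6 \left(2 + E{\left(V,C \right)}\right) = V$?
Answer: $\frac{50 i}{9} \approx 5.5556 i$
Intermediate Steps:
$E{\left(V,C \right)} = -2 + \frac{V}{6}$
$R{\left(F \right)} = \sqrt{2} \sqrt{F}$ ($R{\left(F \right)} = \sqrt{2 F} = \sqrt{2} \sqrt{F}$)
$h = -4$ ($h = -4 + 0 = -4$)
$u{\left(T \right)} = \frac{25 \sqrt{T}}{9}$ ($u{\left(T \right)} = \left(-2 + \frac{1}{6} \cdot 2\right)^{2} \sqrt{T} = \left(-2 + \frac{1}{3}\right)^{2} \sqrt{T} = \left(- \frac{5}{3}\right)^{2} \sqrt{T} = \frac{25 \sqrt{T}}{9}$)
$R{\left(-5 \right)} 0 \left(-106\right) + u{\left(h \right)} = \sqrt{2} \sqrt{-5} \cdot 0 \left(-106\right) + \frac{25 \sqrt{-4}}{9} = \sqrt{2} i \sqrt{5} \cdot 0 \left(-106\right) + \frac{25 \cdot 2 i}{9} = i \sqrt{10} \cdot 0 \left(-106\right) + \frac{50 i}{9} = 0 \left(-106\right) + \frac{50 i}{9} = 0 + \frac{50 i}{9} = \frac{50 i}{9}$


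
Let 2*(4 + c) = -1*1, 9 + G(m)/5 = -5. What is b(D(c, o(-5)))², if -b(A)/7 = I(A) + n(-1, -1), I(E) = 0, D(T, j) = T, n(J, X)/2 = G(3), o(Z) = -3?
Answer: 960400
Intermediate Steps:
G(m) = -70 (G(m) = -45 + 5*(-5) = -45 - 25 = -70)
n(J, X) = -140 (n(J, X) = 2*(-70) = -140)
c = -9/2 (c = -4 + (-1*1)/2 = -4 + (½)*(-1) = -4 - ½ = -9/2 ≈ -4.5000)
b(A) = 980 (b(A) = -7*(0 - 140) = -7*(-140) = 980)
b(D(c, o(-5)))² = 980² = 960400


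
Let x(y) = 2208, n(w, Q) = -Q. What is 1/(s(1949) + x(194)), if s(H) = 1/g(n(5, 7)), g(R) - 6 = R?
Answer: 1/2207 ≈ 0.00045310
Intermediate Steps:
g(R) = 6 + R
s(H) = -1 (s(H) = 1/(6 - 1*7) = 1/(6 - 7) = 1/(-1) = -1)
1/(s(1949) + x(194)) = 1/(-1 + 2208) = 1/2207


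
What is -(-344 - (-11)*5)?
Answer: 289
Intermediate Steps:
-(-344 - (-11)*5) = -(-344 - 1*(-55)) = -(-344 + 55) = -1*(-289) = 289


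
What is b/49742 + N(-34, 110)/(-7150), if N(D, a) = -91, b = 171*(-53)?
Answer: -5546/32725 ≈ -0.16947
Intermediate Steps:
b = -9063
b/49742 + N(-34, 110)/(-7150) = -9063/49742 - 91/(-7150) = -9063*1/49742 - 91*(-1/7150) = -477/2618 + 7/550 = -5546/32725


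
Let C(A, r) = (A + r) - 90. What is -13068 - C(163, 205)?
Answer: -13346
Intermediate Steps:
C(A, r) = -90 + A + r
-13068 - C(163, 205) = -13068 - (-90 + 163 + 205) = -13068 - 1*278 = -13068 - 278 = -13346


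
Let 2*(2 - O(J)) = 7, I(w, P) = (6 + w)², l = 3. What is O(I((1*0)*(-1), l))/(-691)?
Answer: 3/1382 ≈ 0.0021708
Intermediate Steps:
O(J) = -3/2 (O(J) = 2 - ½*7 = 2 - 7/2 = -3/2)
O(I((1*0)*(-1), l))/(-691) = -3/2/(-691) = -3/2*(-1/691) = 3/1382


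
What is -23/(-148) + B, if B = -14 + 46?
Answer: 4759/148 ≈ 32.155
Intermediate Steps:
B = 32
-23/(-148) + B = -23/(-148) + 32 = -23*(-1)/148 + 32 = -1*(-23/148) + 32 = 23/148 + 32 = 4759/148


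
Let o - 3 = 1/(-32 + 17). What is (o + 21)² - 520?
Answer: 11881/225 ≈ 52.804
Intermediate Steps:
o = 44/15 (o = 3 + 1/(-32 + 17) = 3 + 1/(-15) = 3 - 1/15 = 44/15 ≈ 2.9333)
(o + 21)² - 520 = (44/15 + 21)² - 520 = (359/15)² - 520 = 128881/225 - 520 = 11881/225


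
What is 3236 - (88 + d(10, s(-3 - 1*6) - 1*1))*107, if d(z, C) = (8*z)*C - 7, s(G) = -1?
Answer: 11689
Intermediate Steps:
d(z, C) = -7 + 8*C*z (d(z, C) = 8*C*z - 7 = -7 + 8*C*z)
3236 - (88 + d(10, s(-3 - 1*6) - 1*1))*107 = 3236 - (88 + (-7 + 8*(-1 - 1*1)*10))*107 = 3236 - (88 + (-7 + 8*(-1 - 1)*10))*107 = 3236 - (88 + (-7 + 8*(-2)*10))*107 = 3236 - (88 + (-7 - 160))*107 = 3236 - (88 - 167)*107 = 3236 - (-79)*107 = 3236 - 1*(-8453) = 3236 + 8453 = 11689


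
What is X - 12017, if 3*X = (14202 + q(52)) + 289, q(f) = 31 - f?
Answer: -21581/3 ≈ -7193.7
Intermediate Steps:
X = 14470/3 (X = ((14202 + (31 - 1*52)) + 289)/3 = ((14202 + (31 - 52)) + 289)/3 = ((14202 - 21) + 289)/3 = (14181 + 289)/3 = (⅓)*14470 = 14470/3 ≈ 4823.3)
X - 12017 = 14470/3 - 12017 = -21581/3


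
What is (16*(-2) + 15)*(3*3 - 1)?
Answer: -136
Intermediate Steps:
(16*(-2) + 15)*(3*3 - 1) = (-32 + 15)*(9 - 1) = -17*8 = -136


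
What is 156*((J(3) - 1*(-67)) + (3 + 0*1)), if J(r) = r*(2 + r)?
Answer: 13260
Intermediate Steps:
156*((J(3) - 1*(-67)) + (3 + 0*1)) = 156*((3*(2 + 3) - 1*(-67)) + (3 + 0*1)) = 156*((3*5 + 67) + (3 + 0)) = 156*((15 + 67) + 3) = 156*(82 + 3) = 156*85 = 13260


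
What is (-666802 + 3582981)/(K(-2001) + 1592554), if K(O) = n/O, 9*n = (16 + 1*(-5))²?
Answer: 52517467611/28680304865 ≈ 1.8311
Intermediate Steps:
n = 121/9 (n = (16 + 1*(-5))²/9 = (16 - 5)²/9 = (⅑)*11² = (⅑)*121 = 121/9 ≈ 13.444)
K(O) = 121/(9*O)
(-666802 + 3582981)/(K(-2001) + 1592554) = (-666802 + 3582981)/((121/9)/(-2001) + 1592554) = 2916179/((121/9)*(-1/2001) + 1592554) = 2916179/(-121/18009 + 1592554) = 2916179/(28680304865/18009) = 2916179*(18009/28680304865) = 52517467611/28680304865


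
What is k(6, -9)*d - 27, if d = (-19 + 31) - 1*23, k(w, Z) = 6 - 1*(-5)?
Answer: -148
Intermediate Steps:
k(w, Z) = 11 (k(w, Z) = 6 + 5 = 11)
d = -11 (d = 12 - 23 = -11)
k(6, -9)*d - 27 = 11*(-11) - 27 = -121 - 27 = -148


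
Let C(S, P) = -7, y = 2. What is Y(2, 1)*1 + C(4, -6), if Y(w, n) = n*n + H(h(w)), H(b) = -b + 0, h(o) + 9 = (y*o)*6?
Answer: -21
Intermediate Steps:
h(o) = -9 + 12*o (h(o) = -9 + (2*o)*6 = -9 + 12*o)
H(b) = -b
Y(w, n) = 9 + n² - 12*w (Y(w, n) = n*n - (-9 + 12*w) = n² + (9 - 12*w) = 9 + n² - 12*w)
Y(2, 1)*1 + C(4, -6) = (9 + 1² - 12*2)*1 - 7 = (9 + 1 - 24)*1 - 7 = -14*1 - 7 = -14 - 7 = -21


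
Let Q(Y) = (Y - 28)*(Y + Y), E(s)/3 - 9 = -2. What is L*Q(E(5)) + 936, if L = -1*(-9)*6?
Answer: -14940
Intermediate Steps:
L = 54 (L = 9*6 = 54)
E(s) = 21 (E(s) = 27 + 3*(-2) = 27 - 6 = 21)
Q(Y) = 2*Y*(-28 + Y) (Q(Y) = (-28 + Y)*(2*Y) = 2*Y*(-28 + Y))
L*Q(E(5)) + 936 = 54*(2*21*(-28 + 21)) + 936 = 54*(2*21*(-7)) + 936 = 54*(-294) + 936 = -15876 + 936 = -14940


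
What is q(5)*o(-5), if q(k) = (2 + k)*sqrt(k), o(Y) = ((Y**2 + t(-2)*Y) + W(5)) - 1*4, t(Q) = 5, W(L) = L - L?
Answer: -28*sqrt(5) ≈ -62.610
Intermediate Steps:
W(L) = 0
o(Y) = -4 + Y**2 + 5*Y (o(Y) = ((Y**2 + 5*Y) + 0) - 1*4 = (Y**2 + 5*Y) - 4 = -4 + Y**2 + 5*Y)
q(k) = sqrt(k)*(2 + k)
q(5)*o(-5) = (sqrt(5)*(2 + 5))*(-4 + (-5)**2 + 5*(-5)) = (sqrt(5)*7)*(-4 + 25 - 25) = (7*sqrt(5))*(-4) = -28*sqrt(5)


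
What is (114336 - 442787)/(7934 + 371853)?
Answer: -328451/379787 ≈ -0.86483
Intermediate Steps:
(114336 - 442787)/(7934 + 371853) = -328451/379787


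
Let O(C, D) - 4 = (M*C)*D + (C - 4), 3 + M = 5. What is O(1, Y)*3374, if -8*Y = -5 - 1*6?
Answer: 25305/2 ≈ 12653.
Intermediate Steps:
M = 2 (M = -3 + 5 = 2)
Y = 11/8 (Y = -(-5 - 1*6)/8 = -(-5 - 6)/8 = -1/8*(-11) = 11/8 ≈ 1.3750)
O(C, D) = C + 2*C*D (O(C, D) = 4 + ((2*C)*D + (C - 4)) = 4 + (2*C*D + (-4 + C)) = 4 + (-4 + C + 2*C*D) = C + 2*C*D)
O(1, Y)*3374 = (1*(1 + 2*(11/8)))*3374 = (1*(1 + 11/4))*3374 = (1*(15/4))*3374 = (15/4)*3374 = 25305/2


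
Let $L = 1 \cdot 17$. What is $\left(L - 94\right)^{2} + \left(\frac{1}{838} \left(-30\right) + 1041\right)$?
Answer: $\frac{2920415}{419} \approx 6970.0$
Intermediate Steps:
$L = 17$
$\left(L - 94\right)^{2} + \left(\frac{1}{838} \left(-30\right) + 1041\right) = \left(17 - 94\right)^{2} + \left(\frac{1}{838} \left(-30\right) + 1041\right) = \left(-77\right)^{2} + \left(\frac{1}{838} \left(-30\right) + 1041\right) = 5929 + \left(- \frac{15}{419} + 1041\right) = 5929 + \frac{436164}{419} = \frac{2920415}{419}$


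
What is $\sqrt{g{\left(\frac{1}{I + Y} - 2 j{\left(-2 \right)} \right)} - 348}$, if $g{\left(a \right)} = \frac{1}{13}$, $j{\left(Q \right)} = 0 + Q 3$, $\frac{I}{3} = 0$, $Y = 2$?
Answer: $\frac{i \sqrt{58799}}{13} \approx 18.653 i$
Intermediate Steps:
$I = 0$ ($I = 3 \cdot 0 = 0$)
$j{\left(Q \right)} = 3 Q$ ($j{\left(Q \right)} = 0 + 3 Q = 3 Q$)
$g{\left(a \right)} = \frac{1}{13}$
$\sqrt{g{\left(\frac{1}{I + Y} - 2 j{\left(-2 \right)} \right)} - 348} = \sqrt{\frac{1}{13} - 348} = \sqrt{- \frac{4523}{13}} = \frac{i \sqrt{58799}}{13}$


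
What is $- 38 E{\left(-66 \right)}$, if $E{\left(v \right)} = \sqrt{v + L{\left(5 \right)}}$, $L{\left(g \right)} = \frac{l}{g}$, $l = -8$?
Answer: $- \frac{494 i \sqrt{10}}{5} \approx - 312.43 i$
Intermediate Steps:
$L{\left(g \right)} = - \frac{8}{g}$
$E{\left(v \right)} = \sqrt{- \frac{8}{5} + v}$ ($E{\left(v \right)} = \sqrt{v - \frac{8}{5}} = \sqrt{- \frac{8}{5} + v}$)
$- 38 E{\left(-66 \right)} = - 38 \frac{\sqrt{-40 + 25 \left(-66\right)}}{5} = - 38 \frac{\sqrt{-40 - 1650}}{5} = - 38 \frac{\sqrt{-1690}}{5} = - 38 \frac{13 i \sqrt{10}}{5} = - \frac{494 i \sqrt{10}}{5}$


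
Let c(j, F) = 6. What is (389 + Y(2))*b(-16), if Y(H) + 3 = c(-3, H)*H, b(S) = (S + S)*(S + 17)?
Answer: -12736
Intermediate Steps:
b(S) = 2*S*(17 + S) (b(S) = (2*S)*(17 + S) = 2*S*(17 + S))
Y(H) = -3 + 6*H
(389 + Y(2))*b(-16) = (389 + (-3 + 6*2))*(2*(-16)*(17 - 16)) = (389 + (-3 + 12))*(2*(-16)*1) = (389 + 9)*(-32) = 398*(-32) = -12736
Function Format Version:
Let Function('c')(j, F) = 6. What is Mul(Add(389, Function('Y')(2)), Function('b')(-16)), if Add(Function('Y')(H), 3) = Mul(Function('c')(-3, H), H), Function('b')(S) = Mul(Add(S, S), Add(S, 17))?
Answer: -12736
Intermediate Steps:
Function('b')(S) = Mul(2, S, Add(17, S)) (Function('b')(S) = Mul(Mul(2, S), Add(17, S)) = Mul(2, S, Add(17, S)))
Function('Y')(H) = Add(-3, Mul(6, H))
Mul(Add(389, Function('Y')(2)), Function('b')(-16)) = Mul(Add(389, Add(-3, Mul(6, 2))), Mul(2, -16, Add(17, -16))) = Mul(Add(389, Add(-3, 12)), Mul(2, -16, 1)) = Mul(Add(389, 9), -32) = Mul(398, -32) = -12736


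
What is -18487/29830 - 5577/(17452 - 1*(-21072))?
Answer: -23119871/30241340 ≈ -0.76451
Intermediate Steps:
-18487/29830 - 5577/(17452 - 1*(-21072)) = -18487*1/29830 - 5577/(17452 + 21072) = -973/1570 - 5577/38524 = -23119871/30241340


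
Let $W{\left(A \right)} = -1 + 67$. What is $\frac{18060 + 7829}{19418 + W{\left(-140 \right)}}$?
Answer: $\frac{25889}{19484} \approx 1.3287$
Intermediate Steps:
$W{\left(A \right)} = 66$
$\frac{18060 + 7829}{19418 + W{\left(-140 \right)}} = \frac{18060 + 7829}{19418 + 66} = \frac{25889}{19484}$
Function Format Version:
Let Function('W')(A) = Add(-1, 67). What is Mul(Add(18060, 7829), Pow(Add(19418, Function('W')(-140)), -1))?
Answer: Rational(25889, 19484) ≈ 1.3287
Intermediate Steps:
Function('W')(A) = 66
Mul(Add(18060, 7829), Pow(Add(19418, Function('W')(-140)), -1)) = Mul(Add(18060, 7829), Pow(Add(19418, 66), -1)) = Mul(25889, Pow(19484, -1)) = Mul(25889, Rational(1, 19484)) = Rational(25889, 19484)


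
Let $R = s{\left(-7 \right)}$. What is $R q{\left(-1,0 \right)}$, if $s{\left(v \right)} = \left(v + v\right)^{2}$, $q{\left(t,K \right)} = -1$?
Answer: $-196$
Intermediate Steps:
$s{\left(v \right)} = 4 v^{2}$ ($s{\left(v \right)} = \left(2 v\right)^{2} = 4 v^{2}$)
$R = 196$ ($R = 4 \left(-7\right)^{2} = 4 \cdot 49 = 196$)
$R q{\left(-1,0 \right)} = 196 \left(-1\right) = -196$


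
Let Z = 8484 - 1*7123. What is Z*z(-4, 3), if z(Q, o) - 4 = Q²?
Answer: 27220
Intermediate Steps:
z(Q, o) = 4 + Q²
Z = 1361 (Z = 8484 - 7123 = 1361)
Z*z(-4, 3) = 1361*(4 + (-4)²) = 1361*(4 + 16) = 1361*20 = 27220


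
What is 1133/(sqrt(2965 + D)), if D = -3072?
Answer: -1133*I*sqrt(107)/107 ≈ -109.53*I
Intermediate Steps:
1133/(sqrt(2965 + D)) = 1133/(sqrt(2965 - 3072)) = 1133/(sqrt(-107)) = 1133/((I*sqrt(107))) = 1133*(-I*sqrt(107)/107) = -1133*I*sqrt(107)/107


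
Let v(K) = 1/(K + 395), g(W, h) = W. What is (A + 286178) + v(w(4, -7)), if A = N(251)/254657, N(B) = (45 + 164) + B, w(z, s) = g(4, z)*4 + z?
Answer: 30244051288147/105682655 ≈ 2.8618e+5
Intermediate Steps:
w(z, s) = 16 + z (w(z, s) = 4*4 + z = 16 + z)
v(K) = 1/(395 + K)
N(B) = 209 + B
A = 460/254657 (A = (209 + 251)/254657 = 460*(1/254657) = 460/254657 ≈ 0.0018064)
(A + 286178) + v(w(4, -7)) = (460/254657 + 286178) + 1/(395 + (16 + 4)) = 72877231406/254657 + 1/(395 + 20) = 72877231406/254657 + 1/415 = 30244051288147/105682655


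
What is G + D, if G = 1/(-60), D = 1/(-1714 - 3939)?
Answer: -5713/339180 ≈ -0.016844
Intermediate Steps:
D = -1/5653 (D = 1/(-5653) = -1/5653 ≈ -0.00017690)
G = -1/60 ≈ -0.016667
G + D = -1/60 - 1/5653 = -5713/339180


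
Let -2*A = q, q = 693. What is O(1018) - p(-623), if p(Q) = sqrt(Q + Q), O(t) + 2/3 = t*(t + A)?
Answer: 2050759/3 - I*sqrt(1246) ≈ 6.8359e+5 - 35.299*I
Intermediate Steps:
A = -693/2 (A = -1/2*693 = -693/2 ≈ -346.50)
O(t) = -2/3 + t*(-693/2 + t) (O(t) = -2/3 + t*(t - 693/2) = -2/3 + t*(-693/2 + t))
p(Q) = sqrt(2)*sqrt(Q) (p(Q) = sqrt(2*Q) = sqrt(2)*sqrt(Q))
O(1018) - p(-623) = (-2/3 + 1018**2 - 693/2*1018) - sqrt(2)*sqrt(-623) = (-2/3 + 1036324 - 352737) - sqrt(2)*I*sqrt(623) = 2050759/3 - I*sqrt(1246)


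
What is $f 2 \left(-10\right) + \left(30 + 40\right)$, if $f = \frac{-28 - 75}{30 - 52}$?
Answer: $- \frac{260}{11} \approx -23.636$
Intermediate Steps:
$f = \frac{103}{22}$ ($f = - \frac{103}{-22} = \left(-103\right) \left(- \frac{1}{22}\right) = \frac{103}{22} \approx 4.6818$)
$f 2 \left(-10\right) + \left(30 + 40\right) = \frac{103 \cdot 2 \left(-10\right)}{22} + \left(30 + 40\right) = \frac{103}{22} \left(-20\right) + 70 = - \frac{1030}{11} + 70 = - \frac{260}{11}$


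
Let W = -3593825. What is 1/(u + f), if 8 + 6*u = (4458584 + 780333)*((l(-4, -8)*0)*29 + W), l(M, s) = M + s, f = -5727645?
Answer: -2/6275928417801 ≈ -3.1868e-13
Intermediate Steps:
u = -6275916962511/2 (u = -4/3 + ((4458584 + 780333)*(((-4 - 8)*0)*29 - 3593825))/6 = -4/3 + (5238917*(-12*0*29 - 3593825))/6 = -4/3 + (5238917*(0*29 - 3593825))/6 = -4/3 + (5238917*(0 - 3593825))/6 = -4/3 + (5238917*(-3593825))/6 = -4/3 + (⅙)*(-18827750887525) = -4/3 - 18827750887525/6 = -6275916962511/2 ≈ -3.1380e+12)
1/(u + f) = 1/(-6275916962511/2 - 5727645) = 1/(-6275928417801/2) = -2/6275928417801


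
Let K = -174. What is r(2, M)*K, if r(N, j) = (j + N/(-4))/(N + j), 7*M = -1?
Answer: 783/13 ≈ 60.231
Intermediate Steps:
M = -⅐ (M = (⅐)*(-1) = -⅐ ≈ -0.14286)
r(N, j) = (j - N/4)/(N + j) (r(N, j) = (j + N*(-¼))/(N + j) = (j - N/4)/(N + j))
r(2, M)*K = ((-⅐ - ¼*2)/(2 - ⅐))*(-174) = ((-⅐ - ½)/(13/7))*(-174) = ((7/13)*(-9/14))*(-174) = -9/26*(-174) = 783/13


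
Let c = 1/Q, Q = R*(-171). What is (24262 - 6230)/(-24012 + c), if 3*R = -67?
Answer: -9837744/13100261 ≈ -0.75096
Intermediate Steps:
R = -67/3 (R = (1/3)*(-67) = -67/3 ≈ -22.333)
Q = 3819 (Q = -67/3*(-171) = 3819)
c = 1/3819 ≈ 0.00026185
(24262 - 6230)/(-24012 + c) = (24262 - 6230)/(-24012 + 1/3819) = 18032/(-91701827/3819) = 18032*(-3819/91701827) = -9837744/13100261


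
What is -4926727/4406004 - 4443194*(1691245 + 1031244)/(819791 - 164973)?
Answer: -26648718384223138075/1442565363636 ≈ -1.8473e+7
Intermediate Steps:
-4926727/4406004 - 4443194*(1691245 + 1031244)/(819791 - 164973) = -4926727*1/4406004 - 4443194/(654818/2722489) = -4926727/4406004 - 4443194/(654818*(1/2722489)) = -4926727/4406004 - 4443194/654818/2722489 = -4926727/4406004 - 4443194*2722489/654818 = -4926727/4406004 - 6048273394933/327409 = -26648718384223138075/1442565363636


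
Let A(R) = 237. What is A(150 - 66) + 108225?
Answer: 108462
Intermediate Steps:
A(150 - 66) + 108225 = 237 + 108225 = 108462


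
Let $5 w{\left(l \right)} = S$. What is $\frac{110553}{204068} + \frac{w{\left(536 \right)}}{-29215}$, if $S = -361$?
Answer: $\frac{16222698023}{29809233100} \approx 0.54422$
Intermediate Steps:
$w{\left(l \right)} = - \frac{361}{5}$ ($w{\left(l \right)} = \frac{1}{5} \left(-361\right) = - \frac{361}{5}$)
$\frac{110553}{204068} + \frac{w{\left(536 \right)}}{-29215} = \frac{110553}{204068} - \frac{361}{5 \left(-29215\right)} = 110553 \cdot \frac{1}{204068} - - \frac{361}{146075} = \frac{110553}{204068} + \frac{361}{146075} = \frac{16222698023}{29809233100}$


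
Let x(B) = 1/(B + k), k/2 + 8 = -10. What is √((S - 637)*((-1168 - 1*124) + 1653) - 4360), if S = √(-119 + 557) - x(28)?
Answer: √(-3748350 + 5776*√438)/4 ≈ 476.15*I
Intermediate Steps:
k = -36 (k = -16 + 2*(-10) = -16 - 20 = -36)
x(B) = 1/(-36 + B) (x(B) = 1/(B - 36) = 1/(-36 + B))
S = ⅛ + √438 (S = √(-119 + 557) - 1/(-36 + 28) = √438 - 1/(-8) = √438 - 1*(-⅛) = √438 + ⅛ = ⅛ + √438 ≈ 21.053)
√((S - 637)*((-1168 - 1*124) + 1653) - 4360) = √(((⅛ + √438) - 637)*((-1168 - 1*124) + 1653) - 4360) = √((-5095/8 + √438)*((-1168 - 124) + 1653) - 4360) = √((-5095/8 + √438)*(-1292 + 1653) - 4360) = √((-5095/8 + √438)*361 - 4360) = √((-1839295/8 + 361*√438) - 4360) = √(-1874175/8 + 361*√438)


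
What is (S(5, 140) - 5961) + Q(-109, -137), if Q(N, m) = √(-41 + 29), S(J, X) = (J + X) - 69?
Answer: -5885 + 2*I*√3 ≈ -5885.0 + 3.4641*I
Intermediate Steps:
S(J, X) = -69 + J + X
Q(N, m) = 2*I*√3 (Q(N, m) = √(-12) = 2*I*√3)
(S(5, 140) - 5961) + Q(-109, -137) = ((-69 + 5 + 140) - 5961) + 2*I*√3 = (76 - 5961) + 2*I*√3 = -5885 + 2*I*√3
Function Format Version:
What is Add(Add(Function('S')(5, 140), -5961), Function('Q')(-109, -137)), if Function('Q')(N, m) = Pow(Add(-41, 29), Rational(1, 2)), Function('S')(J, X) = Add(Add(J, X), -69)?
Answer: Add(-5885, Mul(2, I, Pow(3, Rational(1, 2)))) ≈ Add(-5885.0, Mul(3.4641, I))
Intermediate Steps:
Function('S')(J, X) = Add(-69, J, X)
Function('Q')(N, m) = Mul(2, I, Pow(3, Rational(1, 2))) (Function('Q')(N, m) = Pow(-12, Rational(1, 2)) = Mul(2, I, Pow(3, Rational(1, 2))))
Add(Add(Function('S')(5, 140), -5961), Function('Q')(-109, -137)) = Add(Add(Add(-69, 5, 140), -5961), Mul(2, I, Pow(3, Rational(1, 2)))) = Add(Add(76, -5961), Mul(2, I, Pow(3, Rational(1, 2)))) = Add(-5885, Mul(2, I, Pow(3, Rational(1, 2))))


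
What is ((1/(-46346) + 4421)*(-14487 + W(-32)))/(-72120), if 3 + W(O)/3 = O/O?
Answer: 197970191523/222831568 ≈ 888.43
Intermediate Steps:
W(O) = -6 (W(O) = -9 + 3*(O/O) = -9 + 3*1 = -9 + 3 = -6)
((1/(-46346) + 4421)*(-14487 + W(-32)))/(-72120) = ((1/(-46346) + 4421)*(-14487 - 6))/(-72120) = ((-1/46346 + 4421)*(-14493))*(-1/72120) = ((204895665/46346)*(-14493))*(-1/72120) = -2969552872845/46346*(-1/72120) = 197970191523/222831568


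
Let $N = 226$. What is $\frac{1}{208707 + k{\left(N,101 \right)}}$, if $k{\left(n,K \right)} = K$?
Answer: $\frac{1}{208808} \approx 4.7891 \cdot 10^{-6}$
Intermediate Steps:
$\frac{1}{208707 + k{\left(N,101 \right)}} = \frac{1}{208707 + 101} = \frac{1}{208808}$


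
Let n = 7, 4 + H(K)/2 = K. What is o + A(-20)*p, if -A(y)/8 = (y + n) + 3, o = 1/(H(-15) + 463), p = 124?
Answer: 4216001/425 ≈ 9920.0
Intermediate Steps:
H(K) = -8 + 2*K
o = 1/425 (o = 1/((-8 + 2*(-15)) + 463) = 1/((-8 - 30) + 463) = 1/(-38 + 463) = 1/425 ≈ 0.0023529)
A(y) = -80 - 8*y (A(y) = -8*((y + 7) + 3) = -8*((7 + y) + 3) = -8*(10 + y) = -80 - 8*y)
o + A(-20)*p = 1/425 + (-80 - 8*(-20))*124 = 1/425 + (-80 + 160)*124 = 1/425 + 80*124 = 1/425 + 9920 = 4216001/425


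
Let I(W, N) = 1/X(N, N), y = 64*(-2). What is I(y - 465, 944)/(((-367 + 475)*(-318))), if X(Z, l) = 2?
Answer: -1/68688 ≈ -1.4559e-5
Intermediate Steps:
y = -128
I(W, N) = 1/2
I(y - 465, 944)/(((-367 + 475)*(-318))) = 1/(2*(((-367 + 475)*(-318)))) = 1/(2*((108*(-318)))) = (1/2)/(-34344) = (1/2)*(-1/34344) = -1/68688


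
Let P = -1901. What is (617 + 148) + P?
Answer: -1136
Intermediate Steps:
(617 + 148) + P = (617 + 148) - 1901 = 765 - 1901 = -1136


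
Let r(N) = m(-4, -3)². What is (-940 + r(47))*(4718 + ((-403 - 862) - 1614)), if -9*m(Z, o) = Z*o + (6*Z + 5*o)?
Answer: -1712109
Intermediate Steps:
m(Z, o) = -5*o/9 - 2*Z/3 - Z*o/9 (m(Z, o) = -(Z*o + (6*Z + 5*o))/9 = -(Z*o + (5*o + 6*Z))/9 = -(5*o + 6*Z + Z*o)/9 = -5*o/9 - 2*Z/3 - Z*o/9)
r(N) = 9 (r(N) = (-5/9*(-3) - ⅔*(-4) - ⅑*(-4)*(-3))² = (5/3 + 8/3 - 4/3)² = 3² = 9)
(-940 + r(47))*(4718 + ((-403 - 862) - 1614)) = (-940 + 9)*(4718 + ((-403 - 862) - 1614)) = -931*(4718 + (-1265 - 1614)) = -931*(4718 - 2879) = -931*1839 = -1712109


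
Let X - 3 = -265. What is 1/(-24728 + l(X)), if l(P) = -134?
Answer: -1/24862 ≈ -4.0222e-5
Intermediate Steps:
X = -262 (X = 3 - 265 = -262)
1/(-24728 + l(X)) = 1/(-24728 - 134) = 1/(-24862) = -1/24862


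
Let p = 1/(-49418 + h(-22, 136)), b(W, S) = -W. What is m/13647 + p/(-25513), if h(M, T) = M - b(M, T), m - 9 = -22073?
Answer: -27843091254737/17221476909882 ≈ -1.6168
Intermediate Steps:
m = -22064 (m = 9 - 22073 = -22064)
h(M, T) = 2*M (h(M, T) = M - (-1)*M = M + M = 2*M)
p = -1/49462 (p = 1/(-49418 + 2*(-22)) = 1/(-49418 - 44) = 1/(-49462) = -1/49462 ≈ -2.0218e-5)
m/13647 + p/(-25513) = -22064/13647 - 1/49462/(-25513) = -22064*1/13647 - 1/49462*(-1/25513) = -22064/13647 + 1/1261924006 = -27843091254737/17221476909882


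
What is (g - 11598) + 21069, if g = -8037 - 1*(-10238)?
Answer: 11672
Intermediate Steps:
g = 2201 (g = -8037 + 10238 = 2201)
(g - 11598) + 21069 = (2201 - 11598) + 21069 = -9397 + 21069 = 11672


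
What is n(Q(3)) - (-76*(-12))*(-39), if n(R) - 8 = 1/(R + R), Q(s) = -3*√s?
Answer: 35576 - √3/18 ≈ 35576.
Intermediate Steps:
n(R) = 8 + 1/(2*R) (n(R) = 8 + 1/(R + R) = 8 + 1/(2*R))
n(Q(3)) - (-76*(-12))*(-39) = (8 + 1/(2*((-3*√3)))) - (-76*(-12))*(-39) = (8 + (-√3/9)/2) - 912*(-39) = (8 - √3/18) - 1*(-35568) = (8 - √3/18) + 35568 = 35576 - √3/18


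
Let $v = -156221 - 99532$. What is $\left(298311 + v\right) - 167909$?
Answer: $-125351$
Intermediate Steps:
$v = -255753$ ($v = -156221 - 99532 = -255753$)
$\left(298311 + v\right) - 167909 = \left(298311 - 255753\right) - 167909 = 42558 - 167909 = -125351$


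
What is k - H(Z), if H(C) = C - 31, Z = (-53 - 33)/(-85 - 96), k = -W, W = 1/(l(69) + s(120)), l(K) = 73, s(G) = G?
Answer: 1066144/34933 ≈ 30.520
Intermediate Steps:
W = 1/193 (W = 1/(73 + 120) = 1/193 ≈ 0.0051813)
k = -1/193 (k = -1*1/193 = -1/193 ≈ -0.0051813)
Z = 86/181 (Z = -86/(-181) = -86*(-1/181) = 86/181 ≈ 0.47514)
H(C) = -31 + C
k - H(Z) = -1/193 - (-31 + 86/181) = -1/193 - 1*(-5525/181) = -1/193 + 5525/181 = 1066144/34933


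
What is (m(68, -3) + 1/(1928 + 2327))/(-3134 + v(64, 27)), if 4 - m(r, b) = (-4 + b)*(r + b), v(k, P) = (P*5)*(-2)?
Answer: -976523/7242010 ≈ -0.13484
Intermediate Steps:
v(k, P) = -10*P (v(k, P) = (5*P)*(-2) = -10*P)
m(r, b) = 4 - (-4 + b)*(b + r) (m(r, b) = 4 - (-4 + b)*(r + b) = 4 - (-4 + b)*(b + r))
(m(68, -3) + 1/(1928 + 2327))/(-3134 + v(64, 27)) = ((4 - 1*(-3)² + 4*(-3) + 4*68 - 1*(-3)*68) + 1/(1928 + 2327))/(-3134 - 10*27) = ((4 - 1*9 - 12 + 272 + 204) + 1/4255)/(-3134 - 270) = ((4 - 9 - 12 + 272 + 204) + 1/4255)/(-3404) = (459 + 1/4255)*(-1/3404) = (1953046/4255)*(-1/3404) = -976523/7242010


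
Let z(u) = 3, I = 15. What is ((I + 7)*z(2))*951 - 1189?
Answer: 61577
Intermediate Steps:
((I + 7)*z(2))*951 - 1189 = ((15 + 7)*3)*951 - 1189 = (22*3)*951 - 1189 = 66*951 - 1189 = 62766 - 1189 = 61577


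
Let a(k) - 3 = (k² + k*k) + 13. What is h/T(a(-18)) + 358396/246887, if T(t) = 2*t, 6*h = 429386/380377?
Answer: 543174176554019/374137983413616 ≈ 1.4518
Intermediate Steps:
h = 214693/1141131 (h = (429386/380377)/6 = (429386*(1/380377))/6 = (⅙)*(429386/380377) = 214693/1141131 ≈ 0.18814)
a(k) = 16 + 2*k² (a(k) = 3 + ((k² + k*k) + 13) = 3 + ((k² + k²) + 13) = 3 + (2*k² + 13) = 3 + (13 + 2*k²) = 16 + 2*k²)
h/T(a(-18)) + 358396/246887 = 214693/(1141131*((2*(16 + 2*(-18)²)))) + 358396/246887 = 214693/(1141131*((2*(16 + 2*324)))) + 358396*(1/246887) = 214693/(1141131*((2*(16 + 648)))) + 358396/246887 = 214693/(1141131*((2*664))) + 358396/246887 = (214693/1141131)/1328 + 358396/246887 = (214693/1141131)*(1/1328) + 358396/246887 = 214693/1515421968 + 358396/246887 = 543174176554019/374137983413616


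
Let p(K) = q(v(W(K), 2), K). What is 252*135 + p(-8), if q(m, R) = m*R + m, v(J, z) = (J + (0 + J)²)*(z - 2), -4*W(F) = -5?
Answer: 34020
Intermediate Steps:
W(F) = 5/4 (W(F) = -¼*(-5) = 5/4)
v(J, z) = (-2 + z)*(J + J²) (v(J, z) = (J + J²)*(-2 + z) = (-2 + z)*(J + J²))
q(m, R) = m + R*m (q(m, R) = R*m + m = m + R*m)
p(K) = 0 (p(K) = (5*(-2 + 2 - 2*5/4 + (5/4)*2)/4)*(1 + K) = (5*(-2 + 2 - 5/2 + 5/2)/4)*(1 + K) = ((5/4)*0)*(1 + K) = 0*(1 + K) = 0)
252*135 + p(-8) = 252*135 + 0 = 34020 + 0 = 34020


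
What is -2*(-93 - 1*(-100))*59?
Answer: -826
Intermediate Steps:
-2*(-93 - 1*(-100))*59 = -2*(-93 + 100)*59 = -2*7*59 = -14*59 = -826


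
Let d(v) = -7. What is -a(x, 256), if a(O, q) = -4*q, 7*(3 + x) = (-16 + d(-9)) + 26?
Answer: 1024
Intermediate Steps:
x = -18/7 (x = -3 + ((-16 - 7) + 26)/7 = -3 + (-23 + 26)/7 = -3 + (1/7)*3 = -3 + 3/7 = -18/7 ≈ -2.5714)
-a(x, 256) = -(-4)*256 = -1*(-1024) = 1024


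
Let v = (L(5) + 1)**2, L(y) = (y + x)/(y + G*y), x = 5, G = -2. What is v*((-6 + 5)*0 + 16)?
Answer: 16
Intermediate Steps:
L(y) = -(5 + y)/y (L(y) = (y + 5)/(y - 2*y) = (5 + y)/((-y)) = (5 + y)*(-1/y) = -(5 + y)/y)
v = 1 (v = ((-5 - 1*5)/5 + 1)**2 = ((-5 - 5)/5 + 1)**2 = ((1/5)*(-10) + 1)**2 = (-2 + 1)**2 = (-1)**2 = 1)
v*((-6 + 5)*0 + 16) = 1*((-6 + 5)*0 + 16) = 1*(-1*0 + 16) = 1*(0 + 16) = 1*16 = 16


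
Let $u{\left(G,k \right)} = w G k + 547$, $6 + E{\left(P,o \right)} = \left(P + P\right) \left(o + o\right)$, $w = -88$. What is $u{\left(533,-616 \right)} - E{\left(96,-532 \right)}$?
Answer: $29097705$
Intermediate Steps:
$E{\left(P,o \right)} = -6 + 4 P o$ ($E{\left(P,o \right)} = -6 + \left(P + P\right) \left(o + o\right) = -6 + 2 P 2 o = -6 + 4 P o$)
$u{\left(G,k \right)} = 547 - 88 G k$ ($u{\left(G,k \right)} = - 88 G k + 547 = 547 - 88 G k$)
$u{\left(533,-616 \right)} - E{\left(96,-532 \right)} = \left(547 - 46904 \left(-616\right)\right) - \left(-6 + 4 \cdot 96 \left(-532\right)\right) = \left(547 + 28892864\right) - \left(-6 - 204288\right) = 28893411 - -204294 = 28893411 + 204294 = 29097705$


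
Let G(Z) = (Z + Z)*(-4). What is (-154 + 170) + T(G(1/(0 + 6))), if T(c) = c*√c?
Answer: 16 - 8*I*√3/9 ≈ 16.0 - 1.5396*I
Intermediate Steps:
G(Z) = -8*Z (G(Z) = (2*Z)*(-4) = -8*Z)
T(c) = c^(3/2)
(-154 + 170) + T(G(1/(0 + 6))) = (-154 + 170) + (-8/(0 + 6))^(3/2) = 16 + (-8/6)^(3/2) = 16 + (-8*⅙)^(3/2) = 16 + (-4/3)^(3/2) = 16 - 8*I*√3/9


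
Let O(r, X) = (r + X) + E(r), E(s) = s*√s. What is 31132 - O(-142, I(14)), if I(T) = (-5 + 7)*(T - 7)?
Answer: 31260 + 142*I*√142 ≈ 31260.0 + 1692.1*I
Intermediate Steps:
E(s) = s^(3/2)
I(T) = -14 + 2*T (I(T) = 2*(-7 + T) = -14 + 2*T)
O(r, X) = X + r + r^(3/2) (O(r, X) = (r + X) + r^(3/2) = (X + r) + r^(3/2) = X + r + r^(3/2))
31132 - O(-142, I(14)) = 31132 - ((-14 + 2*14) - 142 + (-142)^(3/2)) = 31132 - ((-14 + 28) - 142 - 142*I*√142) = 31132 - (14 - 142 - 142*I*√142) = 31132 - (-128 - 142*I*√142) = 31132 + (128 + 142*I*√142) = 31260 + 142*I*√142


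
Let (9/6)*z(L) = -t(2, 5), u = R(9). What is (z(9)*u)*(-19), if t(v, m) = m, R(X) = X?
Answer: 570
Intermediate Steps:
u = 9
z(L) = -10/3 (z(L) = 2*(-1*5)/3 = (⅔)*(-5) = -10/3)
(z(9)*u)*(-19) = -10/3*9*(-19) = -30*(-19) = 570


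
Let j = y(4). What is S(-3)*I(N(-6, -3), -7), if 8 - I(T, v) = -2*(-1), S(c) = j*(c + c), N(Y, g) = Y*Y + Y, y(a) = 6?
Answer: -216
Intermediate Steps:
j = 6
N(Y, g) = Y + Y² (N(Y, g) = Y² + Y = Y + Y²)
S(c) = 12*c (S(c) = 6*(c + c) = 6*(2*c) = 12*c)
I(T, v) = 6 (I(T, v) = 8 - (-2)*(-1) = 8 - 1*2 = 8 - 2 = 6)
S(-3)*I(N(-6, -3), -7) = (12*(-3))*6 = -36*6 = -216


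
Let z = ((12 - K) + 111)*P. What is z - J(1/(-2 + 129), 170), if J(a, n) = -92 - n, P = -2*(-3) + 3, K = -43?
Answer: 1756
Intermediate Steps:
P = 9 (P = 6 + 3 = 9)
z = 1494 (z = ((12 - 1*(-43)) + 111)*9 = ((12 + 43) + 111)*9 = (55 + 111)*9 = 166*9 = 1494)
z - J(1/(-2 + 129), 170) = 1494 - (-92 - 1*170) = 1494 - (-92 - 170) = 1494 - 1*(-262) = 1494 + 262 = 1756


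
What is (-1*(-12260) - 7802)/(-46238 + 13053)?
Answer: -4458/33185 ≈ -0.13434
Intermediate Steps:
(-1*(-12260) - 7802)/(-46238 + 13053) = (12260 - 7802)/(-33185) = 4458*(-1/33185) = -4458/33185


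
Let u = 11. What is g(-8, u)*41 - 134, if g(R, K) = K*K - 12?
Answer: 4335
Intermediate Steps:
g(R, K) = -12 + K² (g(R, K) = K² - 12 = -12 + K²)
g(-8, u)*41 - 134 = (-12 + 11²)*41 - 134 = (-12 + 121)*41 - 134 = 109*41 - 134 = 4469 - 134 = 4335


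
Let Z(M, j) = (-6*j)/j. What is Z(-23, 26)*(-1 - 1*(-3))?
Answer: -12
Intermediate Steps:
Z(M, j) = -6
Z(-23, 26)*(-1 - 1*(-3)) = -6*(-1 - 1*(-3)) = -6*(-1 + 3) = -6*2 = -12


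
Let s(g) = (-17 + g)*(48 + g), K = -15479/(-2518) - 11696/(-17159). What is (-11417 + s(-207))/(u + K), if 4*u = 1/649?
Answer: 1357124878741324/383002589503 ≈ 3543.4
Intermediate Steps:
u = 1/2596 (u = (¼)/649 = (¼)*(1/649) = 1/2596 ≈ 0.00038521)
K = 295054689/43206362 (K = -15479*(-1/2518) - 11696*(-1/17159) = 15479/2518 + 11696/17159 = 295054689/43206362 ≈ 6.8290)
(-11417 + s(-207))/(u + K) = (-11417 + (-816 + (-207)² + 31*(-207)))/(1/2596 + 295054689/43206362) = (-11417 + (-816 + 42849 - 6417))/(383002589503/56081857876) = (-11417 + 35616)*(56081857876/383002589503) = 24199*(56081857876/383002589503) = 1357124878741324/383002589503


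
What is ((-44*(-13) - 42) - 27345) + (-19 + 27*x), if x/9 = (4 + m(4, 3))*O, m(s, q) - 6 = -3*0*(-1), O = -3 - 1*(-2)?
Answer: -29264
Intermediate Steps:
O = -1 (O = -3 + 2 = -1)
m(s, q) = 6 (m(s, q) = 6 - 3*0*(-1) = 6 + 0*(-1) = 6 + 0 = 6)
x = -90 (x = 9*((4 + 6)*(-1)) = 9*(10*(-1)) = 9*(-10) = -90)
((-44*(-13) - 42) - 27345) + (-19 + 27*x) = ((-44*(-13) - 42) - 27345) + (-19 + 27*(-90)) = ((572 - 42) - 27345) + (-19 - 2430) = (530 - 27345) - 2449 = -26815 - 2449 = -29264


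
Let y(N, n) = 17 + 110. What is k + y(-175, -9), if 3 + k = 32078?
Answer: 32202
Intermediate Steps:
y(N, n) = 127
k = 32075 (k = -3 + 32078 = 32075)
k + y(-175, -9) = 32075 + 127 = 32202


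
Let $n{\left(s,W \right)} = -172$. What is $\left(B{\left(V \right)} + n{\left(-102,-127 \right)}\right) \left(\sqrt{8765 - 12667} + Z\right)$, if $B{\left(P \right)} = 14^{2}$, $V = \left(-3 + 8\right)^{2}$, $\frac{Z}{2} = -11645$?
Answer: $-558960 + 24 i \sqrt{3902} \approx -5.5896 \cdot 10^{5} + 1499.2 i$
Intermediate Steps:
$Z = -23290$ ($Z = 2 \left(-11645\right) = -23290$)
$V = 25$ ($V = 5^{2} = 25$)
$B{\left(P \right)} = 196$
$\left(B{\left(V \right)} + n{\left(-102,-127 \right)}\right) \left(\sqrt{8765 - 12667} + Z\right) = \left(196 - 172\right) \left(\sqrt{8765 - 12667} - 23290\right) = 24 \left(\sqrt{-3902} - 23290\right) = 24 \left(i \sqrt{3902} - 23290\right) = 24 \left(-23290 + i \sqrt{3902}\right) = -558960 + 24 i \sqrt{3902}$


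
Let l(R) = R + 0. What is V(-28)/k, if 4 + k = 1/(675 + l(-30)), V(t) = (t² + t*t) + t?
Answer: -993300/2579 ≈ -385.15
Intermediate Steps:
V(t) = t + 2*t² (V(t) = (t² + t²) + t = 2*t² + t = t + 2*t²)
l(R) = R
k = -2579/645 (k = -4 + 1/(675 - 30) = -4 + 1/645 = -2579/645 ≈ -3.9985)
V(-28)/k = (-28*(1 + 2*(-28)))/(-2579/645) = -28*(1 - 56)*(-645/2579) = -28*(-55)*(-645/2579) = 1540*(-645/2579) = -993300/2579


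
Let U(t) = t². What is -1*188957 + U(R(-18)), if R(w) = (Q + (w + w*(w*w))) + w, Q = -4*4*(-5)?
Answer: 33311987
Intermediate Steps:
Q = 80 (Q = -16*(-5) = 80)
R(w) = 80 + w³ + 2*w (R(w) = (80 + (w + w*(w*w))) + w = (80 + (w + w*w²)) + w = (80 + (w + w³)) + w = (80 + w + w³) + w = 80 + w³ + 2*w)
-1*188957 + U(R(-18)) = -1*188957 + (80 + (-18)³ + 2*(-18))² = -188957 + (80 - 5832 - 36)² = -188957 + (-5788)² = -188957 + 33500944 = 33311987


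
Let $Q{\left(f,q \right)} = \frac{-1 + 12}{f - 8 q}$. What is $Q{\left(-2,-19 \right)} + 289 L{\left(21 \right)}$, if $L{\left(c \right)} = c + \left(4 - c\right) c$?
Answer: $- \frac{14565589}{150} \approx -97104.0$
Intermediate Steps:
$Q{\left(f,q \right)} = \frac{11}{f - 8 q}$
$L{\left(c \right)} = c + c \left(4 - c\right)$
$Q{\left(-2,-19 \right)} + 289 L{\left(21 \right)} = \frac{11}{-2 - -152} + 289 \cdot 21 \left(5 - 21\right) = \frac{11}{-2 + 152} + 289 \cdot 21 \left(5 - 21\right) = \frac{11}{150} + 289 \cdot 21 \left(-16\right) = 11 \cdot \frac{1}{150} + 289 \left(-336\right) = \frac{11}{150} - 97104 = - \frac{14565589}{150}$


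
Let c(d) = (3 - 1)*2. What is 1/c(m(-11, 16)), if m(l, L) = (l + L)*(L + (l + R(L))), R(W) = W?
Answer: ¼ ≈ 0.25000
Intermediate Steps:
m(l, L) = (L + l)*(l + 2*L) (m(l, L) = (l + L)*(L + (l + L)) = (L + l)*(L + (L + l)) = (L + l)*(l + 2*L))
c(d) = 4 (c(d) = 2*2 = 4)
1/c(m(-11, 16)) = 1/4 = ¼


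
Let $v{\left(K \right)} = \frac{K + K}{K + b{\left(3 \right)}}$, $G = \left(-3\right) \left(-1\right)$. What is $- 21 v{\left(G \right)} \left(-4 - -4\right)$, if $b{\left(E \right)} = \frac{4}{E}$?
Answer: $0$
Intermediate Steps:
$G = 3$
$v{\left(K \right)} = \frac{2 K}{\frac{4}{3} + K}$ ($v{\left(K \right)} = \frac{K + K}{K + \frac{4}{3}} = \frac{2 K}{K + 4 \cdot \frac{1}{3}} = \frac{2 K}{K + \frac{4}{3}} = \frac{2 K}{\frac{4}{3} + K}$)
$- 21 v{\left(G \right)} \left(-4 - -4\right) = - 21 \cdot 6 \cdot 3 \frac{1}{4 + 3 \cdot 3} \left(-4 - -4\right) = - 21 \cdot 6 \cdot 3 \frac{1}{4 + 9} \left(-4 + 4\right) = - 21 \cdot 6 \cdot 3 \cdot \frac{1}{13} \cdot 0 = \left(-21\right) \frac{18}{13} \cdot 0 = \left(- \frac{378}{13}\right) 0 = 0$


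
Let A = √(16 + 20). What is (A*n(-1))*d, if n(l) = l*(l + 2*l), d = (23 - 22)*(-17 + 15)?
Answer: -36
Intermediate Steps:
d = -2 (d = 1*(-2) = -2)
n(l) = 3*l² (n(l) = l*(3*l) = 3*l²)
A = 6 (A = √36 = 6)
(A*n(-1))*d = (6*(3*(-1)²))*(-2) = (6*(3*1))*(-2) = (6*3)*(-2) = 18*(-2) = -36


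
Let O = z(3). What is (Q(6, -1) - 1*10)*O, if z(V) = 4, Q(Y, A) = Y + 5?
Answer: 4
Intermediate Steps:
Q(Y, A) = 5 + Y
O = 4
(Q(6, -1) - 1*10)*O = ((5 + 6) - 1*10)*4 = (11 - 10)*4 = 1*4 = 4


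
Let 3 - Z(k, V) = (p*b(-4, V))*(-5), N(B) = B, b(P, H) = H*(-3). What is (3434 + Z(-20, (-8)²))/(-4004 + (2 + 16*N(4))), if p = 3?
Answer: -557/3938 ≈ -0.14144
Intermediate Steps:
b(P, H) = -3*H
Z(k, V) = 3 - 45*V (Z(k, V) = 3 - 3*(-3*V)*(-5) = 3 - (-9*V)*(-5) = 3 - 45*V)
(3434 + Z(-20, (-8)²))/(-4004 + (2 + 16*N(4))) = (3434 + (3 - 45*(-8)²))/(-4004 + (2 + 16*4)) = (3434 + (3 - 45*64))/(-4004 + (2 + 64)) = (3434 + (3 - 2880))/(-4004 + 66) = (3434 - 2877)/(-3938) = 557*(-1/3938) = -557/3938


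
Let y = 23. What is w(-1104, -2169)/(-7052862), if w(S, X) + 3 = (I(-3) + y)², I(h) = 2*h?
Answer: -143/3526431 ≈ -4.0551e-5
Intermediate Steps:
w(S, X) = 286 (w(S, X) = -3 + (2*(-3) + 23)² = -3 + (-6 + 23)² = -3 + 17² = -3 + 289 = 286)
w(-1104, -2169)/(-7052862) = 286/(-7052862) = 286*(-1/7052862) = -143/3526431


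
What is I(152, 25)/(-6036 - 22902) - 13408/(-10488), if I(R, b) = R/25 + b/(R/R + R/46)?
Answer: 39999714749/31298617350 ≈ 1.2780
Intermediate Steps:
I(R, b) = R/25 + b/(1 + R/46) (I(R, b) = R*(1/25) + b/(1 + R*(1/46)) = R/25 + b/(1 + R/46))
I(152, 25)/(-6036 - 22902) - 13408/(-10488) = ((152**2 + 46*152 + 1150*25)/(25*(46 + 152)))/(-6036 - 22902) - 13408/(-10488) = ((1/25)*(23104 + 6992 + 28750)/198)/(-28938) - 13408*(-1/10488) = ((1/25)*(1/198)*58846)*(-1/28938) + 1676/1311 = (29423/2475)*(-1/28938) + 1676/1311 = -29423/71621550 + 1676/1311 = 39999714749/31298617350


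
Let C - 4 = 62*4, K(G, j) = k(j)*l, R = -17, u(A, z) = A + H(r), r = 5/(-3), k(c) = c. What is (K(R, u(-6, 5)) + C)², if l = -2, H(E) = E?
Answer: 643204/9 ≈ 71467.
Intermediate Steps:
r = -5/3 (r = 5*(-⅓) = -5/3 ≈ -1.6667)
u(A, z) = -5/3 + A (u(A, z) = A - 5/3 = -5/3 + A)
K(G, j) = -2*j (K(G, j) = j*(-2) = -2*j)
C = 252 (C = 4 + 62*4 = 4 + 248 = 252)
(K(R, u(-6, 5)) + C)² = (-2*(-5/3 - 6) + 252)² = (-2*(-23/3) + 252)² = (46/3 + 252)² = (802/3)² = 643204/9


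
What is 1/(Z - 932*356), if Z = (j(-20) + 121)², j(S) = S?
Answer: -1/321591 ≈ -3.1095e-6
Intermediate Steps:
Z = 10201 (Z = (-20 + 121)² = 101² = 10201)
1/(Z - 932*356) = 1/(10201 - 932*356) = 1/(10201 - 331792) = 1/(-321591) = -1/321591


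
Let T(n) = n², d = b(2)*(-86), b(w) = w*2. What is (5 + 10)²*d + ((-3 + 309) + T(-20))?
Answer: -76694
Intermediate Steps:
b(w) = 2*w
d = -344 (d = (2*2)*(-86) = 4*(-86) = -344)
(5 + 10)²*d + ((-3 + 309) + T(-20)) = (5 + 10)²*(-344) + ((-3 + 309) + (-20)²) = 15²*(-344) + (306 + 400) = 225*(-344) + 706 = -77400 + 706 = -76694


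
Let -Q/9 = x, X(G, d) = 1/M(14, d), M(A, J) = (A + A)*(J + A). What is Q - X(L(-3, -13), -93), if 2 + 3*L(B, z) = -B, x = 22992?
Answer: -457724735/2212 ≈ -2.0693e+5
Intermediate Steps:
M(A, J) = 2*A*(A + J) (M(A, J) = (2*A)*(A + J) = 2*A*(A + J))
L(B, z) = -⅔ - B/3 (L(B, z) = -⅔ + (-B)/3 = -⅔ - B/3)
X(G, d) = 1/(392 + 28*d) (X(G, d) = 1/(2*14*(14 + d)) = 1/(392 + 28*d))
Q = -206928 (Q = -9*22992 = -206928)
Q - X(L(-3, -13), -93) = -206928 - 1/(28*(14 - 93)) = -206928 - 1/(28*(-79)) = -206928 - (-1)/(28*79) = -206928 - 1*(-1/2212) = -206928 + 1/2212 = -457724735/2212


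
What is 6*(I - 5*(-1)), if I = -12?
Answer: -42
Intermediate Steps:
6*(I - 5*(-1)) = 6*(-12 - 5*(-1)) = 6*(-12 + 5) = 6*(-7) = -42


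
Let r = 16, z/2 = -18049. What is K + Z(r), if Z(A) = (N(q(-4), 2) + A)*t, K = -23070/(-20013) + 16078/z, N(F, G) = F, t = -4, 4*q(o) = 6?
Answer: -8343172889/120404879 ≈ -69.293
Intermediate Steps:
z = -36098 (z = 2*(-18049) = -36098)
q(o) = 3/2 (q(o) = (¼)*6 = 3/2)
K = 85168641/120404879 (K = -23070/(-20013) + 16078/(-36098) = -23070*(-1/20013) + 16078*(-1/36098) = 7690/6671 - 8039/18049 = 85168641/120404879 ≈ 0.70735)
Z(A) = -6 - 4*A (Z(A) = (3/2 + A)*(-4) = -6 - 4*A)
K + Z(r) = 85168641/120404879 + (-6 - 4*16) = 85168641/120404879 + (-6 - 64) = 85168641/120404879 - 70 = -8343172889/120404879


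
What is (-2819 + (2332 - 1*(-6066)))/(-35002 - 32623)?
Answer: -5579/67625 ≈ -0.082499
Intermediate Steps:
(-2819 + (2332 - 1*(-6066)))/(-35002 - 32623) = (-2819 + (2332 + 6066))/(-67625) = (-2819 + 8398)*(-1/67625) = 5579*(-1/67625) = -5579/67625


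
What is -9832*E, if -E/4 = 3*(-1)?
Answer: -117984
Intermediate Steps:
E = 12 (E = -12*(-1) = -4*(-3) = 12)
-9832*E = -9832*12 = -117984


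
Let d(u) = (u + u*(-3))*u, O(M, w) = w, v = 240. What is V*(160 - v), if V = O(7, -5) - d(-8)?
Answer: -9840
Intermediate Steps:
d(u) = -2*u**2 (d(u) = (u - 3*u)*u = (-2*u)*u = -2*u**2)
V = 123 (V = -5 - (-2)*(-8)**2 = -5 - (-2)*64 = -5 - 1*(-128) = -5 + 128 = 123)
V*(160 - v) = 123*(160 - 1*240) = 123*(160 - 240) = 123*(-80) = -9840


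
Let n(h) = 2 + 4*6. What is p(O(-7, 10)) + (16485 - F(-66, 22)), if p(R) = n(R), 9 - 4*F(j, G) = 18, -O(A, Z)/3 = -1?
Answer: 66053/4 ≈ 16513.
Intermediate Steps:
n(h) = 26 (n(h) = 2 + 24 = 26)
O(A, Z) = 3 (O(A, Z) = -3*(-1) = 3)
F(j, G) = -9/4 (F(j, G) = 9/4 - ¼*18 = 9/4 - 9/2 = -9/4)
p(R) = 26
p(O(-7, 10)) + (16485 - F(-66, 22)) = 26 + (16485 - 1*(-9/4)) = 26 + (16485 + 9/4) = 26 + 65949/4 = 66053/4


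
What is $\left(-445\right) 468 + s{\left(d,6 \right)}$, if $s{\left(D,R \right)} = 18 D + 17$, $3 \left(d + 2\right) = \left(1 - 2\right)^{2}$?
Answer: $-208273$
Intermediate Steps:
$d = - \frac{5}{3}$ ($d = -2 + \frac{\left(1 - 2\right)^{2}}{3} = -2 + \frac{\left(-1\right)^{2}}{3} = -2 + \frac{1}{3} \cdot 1 = -2 + \frac{1}{3} = - \frac{5}{3} \approx -1.6667$)
$s{\left(D,R \right)} = 17 + 18 D$
$\left(-445\right) 468 + s{\left(d,6 \right)} = \left(-445\right) 468 + \left(17 + 18 \left(- \frac{5}{3}\right)\right) = -208260 + \left(17 - 30\right) = -208260 - 13 = -208273$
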